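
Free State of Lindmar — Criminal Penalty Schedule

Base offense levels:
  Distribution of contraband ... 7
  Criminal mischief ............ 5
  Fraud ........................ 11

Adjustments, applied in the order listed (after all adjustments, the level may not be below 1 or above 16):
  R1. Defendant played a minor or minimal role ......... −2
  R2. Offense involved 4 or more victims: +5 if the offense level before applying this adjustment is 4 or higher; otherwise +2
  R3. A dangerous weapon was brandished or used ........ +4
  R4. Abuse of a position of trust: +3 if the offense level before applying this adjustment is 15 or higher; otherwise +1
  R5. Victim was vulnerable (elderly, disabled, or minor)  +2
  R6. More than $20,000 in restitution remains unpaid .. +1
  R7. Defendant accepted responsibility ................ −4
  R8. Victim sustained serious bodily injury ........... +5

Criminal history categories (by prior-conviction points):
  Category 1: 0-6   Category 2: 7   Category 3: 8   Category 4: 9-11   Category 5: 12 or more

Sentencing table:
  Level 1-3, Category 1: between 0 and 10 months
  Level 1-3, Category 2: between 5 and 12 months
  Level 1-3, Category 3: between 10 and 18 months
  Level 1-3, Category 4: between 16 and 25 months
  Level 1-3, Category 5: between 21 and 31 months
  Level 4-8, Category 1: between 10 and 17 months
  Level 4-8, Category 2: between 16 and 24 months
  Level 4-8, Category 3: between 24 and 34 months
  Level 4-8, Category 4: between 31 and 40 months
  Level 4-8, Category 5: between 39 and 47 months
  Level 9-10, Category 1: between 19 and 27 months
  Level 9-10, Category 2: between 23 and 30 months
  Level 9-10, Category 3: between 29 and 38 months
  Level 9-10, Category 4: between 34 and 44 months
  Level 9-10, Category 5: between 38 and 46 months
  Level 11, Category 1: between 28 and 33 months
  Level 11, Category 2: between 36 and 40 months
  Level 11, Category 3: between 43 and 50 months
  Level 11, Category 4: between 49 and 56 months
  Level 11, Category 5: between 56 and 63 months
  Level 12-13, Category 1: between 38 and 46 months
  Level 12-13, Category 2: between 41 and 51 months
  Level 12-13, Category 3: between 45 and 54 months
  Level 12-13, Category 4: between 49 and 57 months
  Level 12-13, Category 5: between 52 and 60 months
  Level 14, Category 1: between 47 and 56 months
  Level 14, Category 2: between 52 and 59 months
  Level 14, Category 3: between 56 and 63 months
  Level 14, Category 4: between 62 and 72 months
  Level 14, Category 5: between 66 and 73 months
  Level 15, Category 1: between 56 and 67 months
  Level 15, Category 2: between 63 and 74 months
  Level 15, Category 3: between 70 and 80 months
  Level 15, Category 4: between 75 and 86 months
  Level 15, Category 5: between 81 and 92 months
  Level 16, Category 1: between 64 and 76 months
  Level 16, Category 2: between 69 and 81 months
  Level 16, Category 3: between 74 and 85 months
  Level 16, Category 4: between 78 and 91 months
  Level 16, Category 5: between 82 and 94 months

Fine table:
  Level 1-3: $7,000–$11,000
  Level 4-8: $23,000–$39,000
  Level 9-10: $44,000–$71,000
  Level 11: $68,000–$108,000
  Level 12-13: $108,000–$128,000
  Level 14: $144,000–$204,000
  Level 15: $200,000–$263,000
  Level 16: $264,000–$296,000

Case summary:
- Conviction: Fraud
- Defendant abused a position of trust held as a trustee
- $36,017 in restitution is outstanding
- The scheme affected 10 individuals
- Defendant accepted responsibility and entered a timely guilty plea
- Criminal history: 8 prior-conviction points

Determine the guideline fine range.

$264,000–$296,000

Base offense level for fraud: 11.
R1 does not apply.
R2 applies (level before this adjustment is 11 ≥ 4, so +5): 11 + 5 = 16.
R3 does not apply.
R4 applies (level before this adjustment is 16 ≥ 15, so +3): 16 + 3 = 19.
R5 does not apply.
R6 applies: 19 + 1 = 20.
R7 applies: 20 − 4 = 16.
R8 does not apply.
Final offense level: 16.
Level 16 falls in the 16 band.
Fine table: Level 16 → $264,000–$296,000.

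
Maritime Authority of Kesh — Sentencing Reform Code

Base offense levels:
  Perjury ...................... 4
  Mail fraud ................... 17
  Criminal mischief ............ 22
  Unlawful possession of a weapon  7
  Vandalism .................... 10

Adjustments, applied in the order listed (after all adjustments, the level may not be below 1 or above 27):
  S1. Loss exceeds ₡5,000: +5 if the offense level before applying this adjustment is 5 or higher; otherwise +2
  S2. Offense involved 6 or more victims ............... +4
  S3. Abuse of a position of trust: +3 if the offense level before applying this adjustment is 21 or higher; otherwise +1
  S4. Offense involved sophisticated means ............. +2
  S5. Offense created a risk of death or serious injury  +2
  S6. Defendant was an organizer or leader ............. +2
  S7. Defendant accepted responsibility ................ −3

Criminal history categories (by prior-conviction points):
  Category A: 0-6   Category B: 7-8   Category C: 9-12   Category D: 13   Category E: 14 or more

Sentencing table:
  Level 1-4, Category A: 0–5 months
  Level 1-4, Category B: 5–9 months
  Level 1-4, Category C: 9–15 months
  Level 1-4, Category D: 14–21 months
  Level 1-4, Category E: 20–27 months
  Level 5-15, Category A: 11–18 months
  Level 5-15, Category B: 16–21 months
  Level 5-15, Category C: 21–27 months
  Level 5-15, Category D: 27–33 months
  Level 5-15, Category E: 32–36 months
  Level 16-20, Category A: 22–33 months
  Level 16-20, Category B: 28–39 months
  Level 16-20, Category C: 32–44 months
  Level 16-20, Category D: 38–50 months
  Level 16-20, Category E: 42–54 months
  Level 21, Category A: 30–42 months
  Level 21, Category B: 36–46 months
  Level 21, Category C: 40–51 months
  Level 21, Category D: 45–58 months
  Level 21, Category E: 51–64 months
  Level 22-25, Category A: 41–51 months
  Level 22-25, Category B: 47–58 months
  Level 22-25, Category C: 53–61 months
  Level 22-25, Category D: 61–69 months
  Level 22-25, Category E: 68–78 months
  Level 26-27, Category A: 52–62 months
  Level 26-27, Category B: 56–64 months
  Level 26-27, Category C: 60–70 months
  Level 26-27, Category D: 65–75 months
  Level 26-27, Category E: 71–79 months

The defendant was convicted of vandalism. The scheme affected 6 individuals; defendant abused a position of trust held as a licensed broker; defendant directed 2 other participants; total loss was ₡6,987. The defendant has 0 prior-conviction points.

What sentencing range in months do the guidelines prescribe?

41-51 months

Base offense level for vandalism: 10.
S1 applies (level before this adjustment is 10 ≥ 5, so +5): 10 + 5 = 15.
S2 applies: 15 + 4 = 19.
S3 applies (level before this adjustment is 19 < 21, so +1): 19 + 1 = 20.
S5 does not apply.
S6 applies: 20 + 2 = 22.
S7 does not apply.
Final offense level: 22.
Criminal history: 0 prior points → Category A (0-6).
Level 22 falls in the 22-25 band.
Grid: Level 22-25 × Category A = 41-51 months.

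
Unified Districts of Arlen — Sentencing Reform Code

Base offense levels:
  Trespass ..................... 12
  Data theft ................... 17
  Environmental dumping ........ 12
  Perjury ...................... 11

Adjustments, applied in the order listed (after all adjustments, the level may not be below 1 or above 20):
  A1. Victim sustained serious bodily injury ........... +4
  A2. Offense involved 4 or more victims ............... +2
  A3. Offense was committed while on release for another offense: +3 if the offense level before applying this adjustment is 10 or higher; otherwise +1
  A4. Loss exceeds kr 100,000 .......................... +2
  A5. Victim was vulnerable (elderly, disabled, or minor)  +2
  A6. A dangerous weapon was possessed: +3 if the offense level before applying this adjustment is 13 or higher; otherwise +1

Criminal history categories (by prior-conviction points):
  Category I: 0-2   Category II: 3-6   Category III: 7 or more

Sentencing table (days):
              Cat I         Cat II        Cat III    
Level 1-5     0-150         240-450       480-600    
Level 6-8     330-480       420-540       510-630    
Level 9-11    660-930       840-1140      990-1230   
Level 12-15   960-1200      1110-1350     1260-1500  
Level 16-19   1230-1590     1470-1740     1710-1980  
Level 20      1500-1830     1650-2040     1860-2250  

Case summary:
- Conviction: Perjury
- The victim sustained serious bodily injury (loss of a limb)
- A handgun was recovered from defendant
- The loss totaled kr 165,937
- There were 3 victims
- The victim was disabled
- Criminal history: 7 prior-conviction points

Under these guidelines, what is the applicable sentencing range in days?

1860-2250 days

Base offense level for perjury: 11.
A1 applies: 11 + 4 = 15.
A3 does not apply.
A4 applies: 15 + 2 = 17.
A5 applies: 17 + 2 = 19.
A6 applies (level before this adjustment is 19 ≥ 13, so +3): 19 + 3 = 22.
Level 22 exceeds the maximum of 20; capped at 20.
Final offense level: 20.
Criminal history: 7 prior points → Category III (7+).
Level 20 falls in the 20 band.
Grid: Level 20 × Category III = 1860-2250 days.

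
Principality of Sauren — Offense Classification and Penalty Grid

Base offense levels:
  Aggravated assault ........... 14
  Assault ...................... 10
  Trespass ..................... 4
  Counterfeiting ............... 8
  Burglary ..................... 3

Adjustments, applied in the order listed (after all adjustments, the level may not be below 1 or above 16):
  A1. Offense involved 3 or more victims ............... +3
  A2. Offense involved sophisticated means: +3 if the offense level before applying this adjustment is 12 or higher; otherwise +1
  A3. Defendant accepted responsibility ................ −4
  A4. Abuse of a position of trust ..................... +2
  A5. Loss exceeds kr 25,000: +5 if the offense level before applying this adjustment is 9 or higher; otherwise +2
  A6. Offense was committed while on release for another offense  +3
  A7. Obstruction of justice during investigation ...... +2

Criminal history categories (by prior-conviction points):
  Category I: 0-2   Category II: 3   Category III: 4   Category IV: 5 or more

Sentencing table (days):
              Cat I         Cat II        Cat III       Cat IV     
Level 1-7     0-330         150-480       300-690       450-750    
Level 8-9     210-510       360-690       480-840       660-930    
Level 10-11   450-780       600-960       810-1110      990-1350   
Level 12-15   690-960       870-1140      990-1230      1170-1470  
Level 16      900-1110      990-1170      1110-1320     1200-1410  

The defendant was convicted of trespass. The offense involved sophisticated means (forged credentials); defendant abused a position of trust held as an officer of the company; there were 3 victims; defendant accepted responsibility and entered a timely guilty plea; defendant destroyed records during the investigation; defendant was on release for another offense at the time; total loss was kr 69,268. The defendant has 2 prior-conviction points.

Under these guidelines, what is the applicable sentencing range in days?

690-960 days

Base offense level for trespass: 4.
A1 applies: 4 + 3 = 7.
A2 applies (level before this adjustment is 7 < 12, so +1): 7 + 1 = 8.
A3 applies: 8 − 4 = 4.
A4 applies: 4 + 2 = 6.
A5 applies (level before this adjustment is 6 < 9, so +2): 6 + 2 = 8.
A6 applies: 8 + 3 = 11.
A7 applies: 11 + 2 = 13.
Final offense level: 13.
Criminal history: 2 prior points → Category I (0-2).
Level 13 falls in the 12-15 band.
Grid: Level 12-15 × Category I = 690-960 days.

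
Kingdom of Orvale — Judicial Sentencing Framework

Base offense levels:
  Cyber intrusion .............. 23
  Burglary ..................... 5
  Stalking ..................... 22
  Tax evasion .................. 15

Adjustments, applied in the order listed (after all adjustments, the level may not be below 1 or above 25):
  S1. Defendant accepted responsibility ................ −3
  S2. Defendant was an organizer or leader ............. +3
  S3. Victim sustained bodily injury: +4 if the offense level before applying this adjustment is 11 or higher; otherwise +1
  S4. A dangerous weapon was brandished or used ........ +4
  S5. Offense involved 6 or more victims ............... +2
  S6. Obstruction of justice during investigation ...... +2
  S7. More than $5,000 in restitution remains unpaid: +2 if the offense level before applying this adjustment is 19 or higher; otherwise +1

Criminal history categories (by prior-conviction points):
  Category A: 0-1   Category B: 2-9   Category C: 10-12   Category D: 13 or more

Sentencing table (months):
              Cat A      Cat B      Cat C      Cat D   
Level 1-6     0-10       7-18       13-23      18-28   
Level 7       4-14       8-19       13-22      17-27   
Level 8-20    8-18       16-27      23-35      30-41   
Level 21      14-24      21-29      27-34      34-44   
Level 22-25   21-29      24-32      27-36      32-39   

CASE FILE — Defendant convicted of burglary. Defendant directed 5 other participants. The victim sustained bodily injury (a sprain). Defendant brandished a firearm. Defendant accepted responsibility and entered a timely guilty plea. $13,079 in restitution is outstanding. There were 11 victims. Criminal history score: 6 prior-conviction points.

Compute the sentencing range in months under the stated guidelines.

16-27 months

Base offense level for burglary: 5.
S1 applies: 5 − 3 = 2.
S2 applies: 2 + 3 = 5.
S3 applies (level before this adjustment is 5 < 11, so +1): 5 + 1 = 6.
S4 applies: 6 + 4 = 10.
S5 applies: 10 + 2 = 12.
S6 does not apply.
S7 applies (level before this adjustment is 12 < 19, so +1): 12 + 1 = 13.
Final offense level: 13.
Criminal history: 6 prior points → Category B (2-9).
Level 13 falls in the 8-20 band.
Grid: Level 8-20 × Category B = 16-27 months.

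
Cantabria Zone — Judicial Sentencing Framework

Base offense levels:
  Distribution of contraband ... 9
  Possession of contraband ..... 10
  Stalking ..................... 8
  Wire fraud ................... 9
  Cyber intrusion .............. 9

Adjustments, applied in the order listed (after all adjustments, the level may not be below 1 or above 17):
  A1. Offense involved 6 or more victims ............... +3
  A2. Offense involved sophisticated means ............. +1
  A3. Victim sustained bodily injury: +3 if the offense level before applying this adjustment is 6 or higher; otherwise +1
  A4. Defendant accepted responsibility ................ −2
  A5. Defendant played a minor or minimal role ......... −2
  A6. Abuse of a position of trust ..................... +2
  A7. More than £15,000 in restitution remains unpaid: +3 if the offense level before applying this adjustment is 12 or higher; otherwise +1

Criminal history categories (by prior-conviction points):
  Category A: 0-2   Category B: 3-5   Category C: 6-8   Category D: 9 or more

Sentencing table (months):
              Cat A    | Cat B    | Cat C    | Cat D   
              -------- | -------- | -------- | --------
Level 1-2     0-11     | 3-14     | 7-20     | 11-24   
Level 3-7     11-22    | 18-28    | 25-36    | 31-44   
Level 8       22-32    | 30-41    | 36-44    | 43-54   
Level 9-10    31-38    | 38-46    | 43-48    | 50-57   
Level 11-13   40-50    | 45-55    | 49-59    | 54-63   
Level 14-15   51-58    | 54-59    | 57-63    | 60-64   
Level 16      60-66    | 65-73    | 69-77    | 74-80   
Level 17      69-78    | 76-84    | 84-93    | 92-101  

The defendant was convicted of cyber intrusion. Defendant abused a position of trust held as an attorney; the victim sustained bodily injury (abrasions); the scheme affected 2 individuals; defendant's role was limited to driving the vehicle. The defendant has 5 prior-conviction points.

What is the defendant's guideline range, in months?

Base offense level for cyber intrusion: 9.
A2 does not apply.
A3 applies (level before this adjustment is 9 ≥ 6, so +3): 9 + 3 = 12.
A5 applies: 12 − 2 = 10.
A6 applies: 10 + 2 = 12.
Final offense level: 12.
Criminal history: 5 prior points → Category B (3-5).
Level 12 falls in the 11-13 band.
Grid: Level 11-13 × Category B = 45-55 months.

45-55 months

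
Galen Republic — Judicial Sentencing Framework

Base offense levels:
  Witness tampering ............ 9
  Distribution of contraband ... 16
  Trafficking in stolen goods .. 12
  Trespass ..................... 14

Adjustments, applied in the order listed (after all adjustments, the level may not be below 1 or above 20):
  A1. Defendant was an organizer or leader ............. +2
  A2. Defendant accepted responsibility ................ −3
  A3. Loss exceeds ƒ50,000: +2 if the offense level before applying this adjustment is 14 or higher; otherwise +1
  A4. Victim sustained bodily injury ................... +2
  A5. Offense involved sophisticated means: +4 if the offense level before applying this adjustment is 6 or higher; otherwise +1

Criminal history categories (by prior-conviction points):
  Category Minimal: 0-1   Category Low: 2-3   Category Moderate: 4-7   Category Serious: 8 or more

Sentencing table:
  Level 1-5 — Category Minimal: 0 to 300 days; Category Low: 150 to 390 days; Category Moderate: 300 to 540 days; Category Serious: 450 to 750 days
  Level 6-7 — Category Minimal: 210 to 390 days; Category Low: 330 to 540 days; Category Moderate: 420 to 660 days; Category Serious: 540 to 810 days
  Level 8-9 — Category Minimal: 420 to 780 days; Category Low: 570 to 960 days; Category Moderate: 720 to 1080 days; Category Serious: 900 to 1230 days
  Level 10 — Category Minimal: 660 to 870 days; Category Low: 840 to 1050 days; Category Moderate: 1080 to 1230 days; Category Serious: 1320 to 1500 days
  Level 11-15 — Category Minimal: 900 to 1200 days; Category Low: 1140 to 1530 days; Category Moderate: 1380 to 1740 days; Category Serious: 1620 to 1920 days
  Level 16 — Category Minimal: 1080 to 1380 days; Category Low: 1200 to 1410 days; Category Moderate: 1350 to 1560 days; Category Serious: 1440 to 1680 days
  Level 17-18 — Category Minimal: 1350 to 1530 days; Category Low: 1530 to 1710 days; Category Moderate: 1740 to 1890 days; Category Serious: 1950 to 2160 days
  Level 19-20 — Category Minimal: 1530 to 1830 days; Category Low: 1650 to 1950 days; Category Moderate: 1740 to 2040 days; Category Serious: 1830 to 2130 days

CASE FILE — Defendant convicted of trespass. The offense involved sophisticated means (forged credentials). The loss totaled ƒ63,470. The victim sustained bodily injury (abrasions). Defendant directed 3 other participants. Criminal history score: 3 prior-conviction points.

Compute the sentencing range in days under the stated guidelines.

Base offense level for trespass: 14.
A1 applies: 14 + 2 = 16.
A2 does not apply.
A3 applies (level before this adjustment is 16 ≥ 14, so +2): 16 + 2 = 18.
A4 applies: 18 + 2 = 20.
A5 applies (level before this adjustment is 20 ≥ 6, so +4): 20 + 4 = 24.
Level 24 exceeds the maximum of 20; capped at 20.
Final offense level: 20.
Criminal history: 3 prior points → Category Low (2-3).
Level 20 falls in the 19-20 band.
Grid: Level 19-20 × Category Low = 1650-1950 days.

1650-1950 days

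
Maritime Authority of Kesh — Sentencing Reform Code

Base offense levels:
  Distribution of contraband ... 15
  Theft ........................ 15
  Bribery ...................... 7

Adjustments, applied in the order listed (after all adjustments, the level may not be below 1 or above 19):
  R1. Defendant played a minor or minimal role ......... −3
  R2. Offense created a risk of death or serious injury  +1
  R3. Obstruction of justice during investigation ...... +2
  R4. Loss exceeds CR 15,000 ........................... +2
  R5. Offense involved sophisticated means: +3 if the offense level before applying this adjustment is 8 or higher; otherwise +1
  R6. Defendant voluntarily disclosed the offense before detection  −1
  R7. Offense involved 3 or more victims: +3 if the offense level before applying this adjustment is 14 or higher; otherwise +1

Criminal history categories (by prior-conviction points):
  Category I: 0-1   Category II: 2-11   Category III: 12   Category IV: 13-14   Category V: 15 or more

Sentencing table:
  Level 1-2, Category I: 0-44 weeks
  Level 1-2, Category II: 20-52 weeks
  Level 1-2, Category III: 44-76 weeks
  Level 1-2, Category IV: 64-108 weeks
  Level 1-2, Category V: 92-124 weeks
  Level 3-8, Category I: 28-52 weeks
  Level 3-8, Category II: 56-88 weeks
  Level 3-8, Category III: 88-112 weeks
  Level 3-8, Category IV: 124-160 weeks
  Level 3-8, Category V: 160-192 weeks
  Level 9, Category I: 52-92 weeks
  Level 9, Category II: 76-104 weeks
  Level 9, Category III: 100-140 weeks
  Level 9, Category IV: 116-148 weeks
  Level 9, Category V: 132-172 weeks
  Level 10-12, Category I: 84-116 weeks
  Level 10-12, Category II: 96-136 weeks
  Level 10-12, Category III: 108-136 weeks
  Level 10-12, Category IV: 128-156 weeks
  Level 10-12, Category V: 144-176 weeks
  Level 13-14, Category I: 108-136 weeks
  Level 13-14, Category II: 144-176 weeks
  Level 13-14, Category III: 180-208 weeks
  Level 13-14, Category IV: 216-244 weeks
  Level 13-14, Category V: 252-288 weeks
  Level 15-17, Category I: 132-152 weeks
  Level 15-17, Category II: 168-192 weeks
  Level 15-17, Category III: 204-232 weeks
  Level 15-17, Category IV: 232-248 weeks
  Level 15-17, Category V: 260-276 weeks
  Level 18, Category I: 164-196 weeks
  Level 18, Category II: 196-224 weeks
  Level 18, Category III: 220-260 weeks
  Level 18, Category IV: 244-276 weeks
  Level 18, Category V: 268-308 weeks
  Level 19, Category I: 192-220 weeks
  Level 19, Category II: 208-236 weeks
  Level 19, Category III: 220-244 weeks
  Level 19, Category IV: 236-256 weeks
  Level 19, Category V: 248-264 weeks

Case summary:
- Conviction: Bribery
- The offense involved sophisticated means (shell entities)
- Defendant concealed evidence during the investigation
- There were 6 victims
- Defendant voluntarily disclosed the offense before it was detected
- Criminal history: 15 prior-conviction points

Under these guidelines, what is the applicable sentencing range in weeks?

144-176 weeks

Base offense level for bribery: 7.
R1 does not apply.
R2 does not apply.
R3 applies: 7 + 2 = 9.
R5 applies (level before this adjustment is 9 ≥ 8, so +3): 9 + 3 = 12.
R6 applies: 12 − 1 = 11.
R7 applies (level before this adjustment is 11 < 14, so +1): 11 + 1 = 12.
Final offense level: 12.
Criminal history: 15 prior points → Category V (15+).
Level 12 falls in the 10-12 band.
Grid: Level 10-12 × Category V = 144-176 weeks.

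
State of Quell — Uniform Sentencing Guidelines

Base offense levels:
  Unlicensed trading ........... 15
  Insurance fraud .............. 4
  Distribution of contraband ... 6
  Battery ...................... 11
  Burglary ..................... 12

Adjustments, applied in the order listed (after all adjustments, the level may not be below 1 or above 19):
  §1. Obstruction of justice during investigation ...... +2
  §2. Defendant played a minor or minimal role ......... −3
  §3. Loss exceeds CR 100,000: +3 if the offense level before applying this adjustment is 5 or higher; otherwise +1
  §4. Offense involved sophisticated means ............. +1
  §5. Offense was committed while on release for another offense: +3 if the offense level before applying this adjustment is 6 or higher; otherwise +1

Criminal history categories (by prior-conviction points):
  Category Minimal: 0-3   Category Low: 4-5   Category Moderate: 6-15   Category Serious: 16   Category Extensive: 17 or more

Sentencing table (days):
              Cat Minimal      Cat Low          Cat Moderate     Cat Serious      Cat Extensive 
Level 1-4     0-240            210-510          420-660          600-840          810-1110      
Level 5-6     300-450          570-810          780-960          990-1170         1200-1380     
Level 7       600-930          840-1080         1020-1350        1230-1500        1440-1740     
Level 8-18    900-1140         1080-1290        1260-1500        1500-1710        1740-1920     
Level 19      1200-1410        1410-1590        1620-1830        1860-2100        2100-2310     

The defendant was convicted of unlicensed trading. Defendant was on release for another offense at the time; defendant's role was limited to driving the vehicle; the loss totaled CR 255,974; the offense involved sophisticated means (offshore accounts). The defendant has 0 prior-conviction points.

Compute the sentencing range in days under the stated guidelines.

Base offense level for unlicensed trading: 15.
§2 applies: 15 − 3 = 12.
§3 applies (level before this adjustment is 12 ≥ 5, so +3): 12 + 3 = 15.
§4 applies: 15 + 1 = 16.
§5 applies (level before this adjustment is 16 ≥ 6, so +3): 16 + 3 = 19.
Final offense level: 19.
Criminal history: 0 prior points → Category Minimal (0-3).
Level 19 falls in the 19 band.
Grid: Level 19 × Category Minimal = 1200-1410 days.

1200-1410 days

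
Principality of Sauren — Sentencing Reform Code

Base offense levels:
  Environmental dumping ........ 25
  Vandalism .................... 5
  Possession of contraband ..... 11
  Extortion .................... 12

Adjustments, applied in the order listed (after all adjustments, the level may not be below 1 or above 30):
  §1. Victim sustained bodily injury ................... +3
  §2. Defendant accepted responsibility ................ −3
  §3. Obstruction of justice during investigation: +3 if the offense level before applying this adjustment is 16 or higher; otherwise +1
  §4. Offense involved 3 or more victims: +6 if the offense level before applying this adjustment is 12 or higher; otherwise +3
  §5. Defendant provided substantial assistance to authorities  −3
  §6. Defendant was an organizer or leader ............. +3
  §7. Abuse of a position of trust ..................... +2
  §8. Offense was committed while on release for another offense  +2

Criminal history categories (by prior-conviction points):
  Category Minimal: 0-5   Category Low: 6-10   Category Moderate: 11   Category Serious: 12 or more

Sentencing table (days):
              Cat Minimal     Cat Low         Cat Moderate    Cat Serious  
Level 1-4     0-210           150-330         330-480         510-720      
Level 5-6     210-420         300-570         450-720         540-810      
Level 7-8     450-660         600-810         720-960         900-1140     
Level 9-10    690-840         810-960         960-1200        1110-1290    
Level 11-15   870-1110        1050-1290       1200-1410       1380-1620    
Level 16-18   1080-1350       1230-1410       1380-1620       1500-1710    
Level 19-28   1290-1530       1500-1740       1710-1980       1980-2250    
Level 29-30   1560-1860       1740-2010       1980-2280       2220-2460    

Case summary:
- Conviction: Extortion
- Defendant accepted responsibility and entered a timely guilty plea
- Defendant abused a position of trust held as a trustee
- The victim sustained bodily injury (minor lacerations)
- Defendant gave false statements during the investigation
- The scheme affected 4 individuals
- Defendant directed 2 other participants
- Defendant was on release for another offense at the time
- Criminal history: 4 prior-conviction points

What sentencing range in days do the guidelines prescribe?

1290-1530 days

Base offense level for extortion: 12.
§1 applies: 12 + 3 = 15.
§2 applies: 15 − 3 = 12.
§3 applies (level before this adjustment is 12 < 16, so +1): 12 + 1 = 13.
§4 applies (level before this adjustment is 13 ≥ 12, so +6): 13 + 6 = 19.
§5 does not apply.
§6 applies: 19 + 3 = 22.
§7 applies: 22 + 2 = 24.
§8 applies: 24 + 2 = 26.
Final offense level: 26.
Criminal history: 4 prior points → Category Minimal (0-5).
Level 26 falls in the 19-28 band.
Grid: Level 19-28 × Category Minimal = 1290-1530 days.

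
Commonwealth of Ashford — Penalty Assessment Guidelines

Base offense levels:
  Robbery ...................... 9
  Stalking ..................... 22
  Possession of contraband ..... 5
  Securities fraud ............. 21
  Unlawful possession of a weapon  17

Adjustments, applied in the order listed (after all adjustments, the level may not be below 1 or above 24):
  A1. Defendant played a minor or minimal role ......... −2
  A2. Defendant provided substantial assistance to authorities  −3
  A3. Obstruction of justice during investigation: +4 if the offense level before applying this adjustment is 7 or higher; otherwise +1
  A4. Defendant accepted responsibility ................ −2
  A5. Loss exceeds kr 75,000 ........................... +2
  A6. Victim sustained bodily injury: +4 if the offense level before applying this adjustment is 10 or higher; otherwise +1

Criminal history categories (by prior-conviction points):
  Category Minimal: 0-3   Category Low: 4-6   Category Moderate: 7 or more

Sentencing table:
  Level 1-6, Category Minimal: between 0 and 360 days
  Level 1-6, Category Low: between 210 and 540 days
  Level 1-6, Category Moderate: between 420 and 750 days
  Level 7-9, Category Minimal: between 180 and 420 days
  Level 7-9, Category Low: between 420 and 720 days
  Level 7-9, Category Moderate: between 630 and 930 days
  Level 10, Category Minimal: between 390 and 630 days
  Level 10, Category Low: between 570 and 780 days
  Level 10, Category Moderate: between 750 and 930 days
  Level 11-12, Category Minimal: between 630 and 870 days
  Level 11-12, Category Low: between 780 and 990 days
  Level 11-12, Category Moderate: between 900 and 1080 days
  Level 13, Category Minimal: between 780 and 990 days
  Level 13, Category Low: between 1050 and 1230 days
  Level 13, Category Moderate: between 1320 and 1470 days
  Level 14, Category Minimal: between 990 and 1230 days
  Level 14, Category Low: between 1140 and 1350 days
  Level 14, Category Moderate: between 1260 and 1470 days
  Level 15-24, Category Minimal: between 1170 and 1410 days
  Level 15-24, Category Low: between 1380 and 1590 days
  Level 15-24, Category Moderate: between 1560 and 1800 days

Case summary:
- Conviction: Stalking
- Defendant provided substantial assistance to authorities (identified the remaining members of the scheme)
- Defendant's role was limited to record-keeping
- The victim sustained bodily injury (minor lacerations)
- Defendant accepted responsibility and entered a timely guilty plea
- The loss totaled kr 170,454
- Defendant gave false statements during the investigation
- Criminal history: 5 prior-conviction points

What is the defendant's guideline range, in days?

1380-1590 days

Base offense level for stalking: 22.
A1 applies: 22 − 2 = 20.
A2 applies: 20 − 3 = 17.
A3 applies (level before this adjustment is 17 ≥ 7, so +4): 17 + 4 = 21.
A4 applies: 21 − 2 = 19.
A5 applies: 19 + 2 = 21.
A6 applies (level before this adjustment is 21 ≥ 10, so +4): 21 + 4 = 25.
Level 25 exceeds the maximum of 24; capped at 24.
Final offense level: 24.
Criminal history: 5 prior points → Category Low (4-6).
Level 24 falls in the 15-24 band.
Grid: Level 15-24 × Category Low = 1380-1590 days.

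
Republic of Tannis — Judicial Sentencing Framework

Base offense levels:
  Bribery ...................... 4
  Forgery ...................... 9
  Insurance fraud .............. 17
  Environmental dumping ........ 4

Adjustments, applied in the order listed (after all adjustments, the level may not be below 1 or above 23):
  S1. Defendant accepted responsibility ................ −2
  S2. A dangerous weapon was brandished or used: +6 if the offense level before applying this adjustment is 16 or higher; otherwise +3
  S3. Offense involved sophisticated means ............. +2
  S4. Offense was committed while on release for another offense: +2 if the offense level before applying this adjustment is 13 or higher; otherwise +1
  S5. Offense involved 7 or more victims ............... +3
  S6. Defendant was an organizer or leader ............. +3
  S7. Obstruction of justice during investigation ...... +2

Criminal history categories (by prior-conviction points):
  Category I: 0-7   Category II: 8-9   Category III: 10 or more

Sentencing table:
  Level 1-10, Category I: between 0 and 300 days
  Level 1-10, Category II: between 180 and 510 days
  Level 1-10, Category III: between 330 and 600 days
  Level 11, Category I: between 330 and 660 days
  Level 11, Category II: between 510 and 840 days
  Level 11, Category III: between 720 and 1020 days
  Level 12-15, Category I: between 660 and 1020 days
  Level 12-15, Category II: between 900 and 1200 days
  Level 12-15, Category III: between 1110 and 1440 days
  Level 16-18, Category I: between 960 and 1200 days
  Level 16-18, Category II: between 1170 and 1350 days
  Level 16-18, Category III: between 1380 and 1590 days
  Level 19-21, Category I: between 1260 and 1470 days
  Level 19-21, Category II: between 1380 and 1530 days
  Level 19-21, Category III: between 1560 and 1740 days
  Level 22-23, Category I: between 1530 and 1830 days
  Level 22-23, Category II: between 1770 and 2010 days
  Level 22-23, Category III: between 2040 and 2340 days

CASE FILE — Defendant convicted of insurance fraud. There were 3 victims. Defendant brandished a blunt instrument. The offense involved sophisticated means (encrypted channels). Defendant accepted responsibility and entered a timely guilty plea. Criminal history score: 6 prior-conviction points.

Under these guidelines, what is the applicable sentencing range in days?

Base offense level for insurance fraud: 17.
S1 applies: 17 − 2 = 15.
S2 applies (level before this adjustment is 15 < 16, so +3): 15 + 3 = 18.
S3 applies: 18 + 2 = 20.
S4 does not apply.
S5 does not apply.
Final offense level: 20.
Criminal history: 6 prior points → Category I (0-7).
Level 20 falls in the 19-21 band.
Grid: Level 19-21 × Category I = 1260-1470 days.

1260-1470 days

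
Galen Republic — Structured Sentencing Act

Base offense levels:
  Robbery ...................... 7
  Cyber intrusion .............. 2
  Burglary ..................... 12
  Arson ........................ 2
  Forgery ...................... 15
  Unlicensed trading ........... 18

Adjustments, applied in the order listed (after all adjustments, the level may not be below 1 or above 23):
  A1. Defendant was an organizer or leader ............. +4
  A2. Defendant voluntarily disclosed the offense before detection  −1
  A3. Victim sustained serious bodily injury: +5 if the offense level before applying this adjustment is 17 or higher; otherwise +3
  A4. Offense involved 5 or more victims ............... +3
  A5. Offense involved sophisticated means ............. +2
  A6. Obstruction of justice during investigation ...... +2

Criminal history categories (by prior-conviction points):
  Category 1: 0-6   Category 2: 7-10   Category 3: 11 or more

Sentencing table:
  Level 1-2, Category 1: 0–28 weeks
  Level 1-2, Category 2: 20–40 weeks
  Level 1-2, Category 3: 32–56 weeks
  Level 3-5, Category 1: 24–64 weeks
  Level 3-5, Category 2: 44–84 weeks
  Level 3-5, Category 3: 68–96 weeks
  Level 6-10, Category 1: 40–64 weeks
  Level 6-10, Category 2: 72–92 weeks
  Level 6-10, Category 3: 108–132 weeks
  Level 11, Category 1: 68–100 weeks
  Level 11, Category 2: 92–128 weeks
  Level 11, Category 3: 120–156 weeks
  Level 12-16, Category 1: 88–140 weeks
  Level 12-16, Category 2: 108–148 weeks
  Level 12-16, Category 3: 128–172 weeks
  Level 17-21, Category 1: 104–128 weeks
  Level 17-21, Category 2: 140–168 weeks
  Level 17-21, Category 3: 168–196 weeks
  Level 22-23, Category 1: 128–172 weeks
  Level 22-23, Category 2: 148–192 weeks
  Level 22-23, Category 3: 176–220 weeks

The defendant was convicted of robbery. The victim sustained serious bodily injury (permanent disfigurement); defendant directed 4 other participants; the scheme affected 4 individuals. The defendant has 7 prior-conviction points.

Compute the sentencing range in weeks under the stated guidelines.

Base offense level for robbery: 7.
A1 applies: 7 + 4 = 11.
A2 does not apply.
A3 applies (level before this adjustment is 11 < 17, so +3): 11 + 3 = 14.
A6 does not apply.
Final offense level: 14.
Criminal history: 7 prior points → Category 2 (7-10).
Level 14 falls in the 12-16 band.
Grid: Level 12-16 × Category 2 = 108-148 weeks.

108-148 weeks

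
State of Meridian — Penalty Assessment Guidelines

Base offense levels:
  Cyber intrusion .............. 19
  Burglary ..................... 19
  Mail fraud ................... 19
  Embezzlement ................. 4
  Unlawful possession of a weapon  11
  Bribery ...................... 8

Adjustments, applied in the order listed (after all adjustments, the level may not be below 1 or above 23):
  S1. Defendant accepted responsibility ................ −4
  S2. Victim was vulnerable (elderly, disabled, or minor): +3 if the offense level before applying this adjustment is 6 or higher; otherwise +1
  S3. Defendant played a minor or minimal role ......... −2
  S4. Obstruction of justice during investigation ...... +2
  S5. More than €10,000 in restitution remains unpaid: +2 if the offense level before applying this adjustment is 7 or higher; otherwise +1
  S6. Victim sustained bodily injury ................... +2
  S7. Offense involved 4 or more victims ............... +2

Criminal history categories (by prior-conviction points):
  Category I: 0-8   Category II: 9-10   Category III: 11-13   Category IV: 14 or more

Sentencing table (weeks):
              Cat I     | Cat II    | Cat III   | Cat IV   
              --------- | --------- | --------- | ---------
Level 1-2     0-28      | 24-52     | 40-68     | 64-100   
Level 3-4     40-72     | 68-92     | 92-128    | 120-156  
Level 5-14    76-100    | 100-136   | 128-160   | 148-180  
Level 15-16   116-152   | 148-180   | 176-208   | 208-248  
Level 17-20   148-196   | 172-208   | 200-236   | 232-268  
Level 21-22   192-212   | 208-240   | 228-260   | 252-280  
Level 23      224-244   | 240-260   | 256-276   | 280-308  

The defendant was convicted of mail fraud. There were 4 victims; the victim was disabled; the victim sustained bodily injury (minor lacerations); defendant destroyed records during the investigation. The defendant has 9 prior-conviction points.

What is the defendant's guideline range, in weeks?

Base offense level for mail fraud: 19.
S1 does not apply.
S2 applies (level before this adjustment is 19 ≥ 6, so +3): 19 + 3 = 22.
S3 does not apply.
S4 applies: 22 + 2 = 24.
S6 applies: 24 + 2 = 26.
S7 applies: 26 + 2 = 28.
Level 28 exceeds the maximum of 23; capped at 23.
Final offense level: 23.
Criminal history: 9 prior points → Category II (9-10).
Level 23 falls in the 23 band.
Grid: Level 23 × Category II = 240-260 weeks.

240-260 weeks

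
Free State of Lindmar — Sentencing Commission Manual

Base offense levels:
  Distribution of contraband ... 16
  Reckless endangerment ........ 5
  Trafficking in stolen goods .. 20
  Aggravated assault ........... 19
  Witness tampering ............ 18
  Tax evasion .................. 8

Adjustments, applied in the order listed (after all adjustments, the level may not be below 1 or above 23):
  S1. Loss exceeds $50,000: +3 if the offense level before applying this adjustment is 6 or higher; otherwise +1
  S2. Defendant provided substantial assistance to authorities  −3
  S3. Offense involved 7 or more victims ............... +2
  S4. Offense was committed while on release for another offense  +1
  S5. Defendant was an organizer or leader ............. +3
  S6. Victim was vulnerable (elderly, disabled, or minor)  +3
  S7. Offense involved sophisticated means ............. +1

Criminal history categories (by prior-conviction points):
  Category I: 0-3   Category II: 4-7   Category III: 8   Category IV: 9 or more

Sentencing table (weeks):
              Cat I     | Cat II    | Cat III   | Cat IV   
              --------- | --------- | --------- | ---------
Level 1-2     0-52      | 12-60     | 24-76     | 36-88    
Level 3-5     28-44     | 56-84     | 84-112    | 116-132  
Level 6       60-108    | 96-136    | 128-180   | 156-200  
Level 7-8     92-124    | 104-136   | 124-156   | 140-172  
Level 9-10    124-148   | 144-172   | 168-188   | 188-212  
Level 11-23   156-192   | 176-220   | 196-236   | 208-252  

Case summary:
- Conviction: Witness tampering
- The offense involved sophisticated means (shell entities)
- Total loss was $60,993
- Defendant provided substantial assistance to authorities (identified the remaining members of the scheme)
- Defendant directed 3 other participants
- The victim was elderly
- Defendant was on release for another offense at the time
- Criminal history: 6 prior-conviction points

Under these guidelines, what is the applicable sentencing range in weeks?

Base offense level for witness tampering: 18.
S1 applies (level before this adjustment is 18 ≥ 6, so +3): 18 + 3 = 21.
S2 applies: 21 − 3 = 18.
S3 does not apply.
S4 applies: 18 + 1 = 19.
S5 applies: 19 + 3 = 22.
S6 applies: 22 + 3 = 25.
S7 applies: 25 + 1 = 26.
Level 26 exceeds the maximum of 23; capped at 23.
Final offense level: 23.
Criminal history: 6 prior points → Category II (4-7).
Level 23 falls in the 11-23 band.
Grid: Level 11-23 × Category II = 176-220 weeks.

176-220 weeks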